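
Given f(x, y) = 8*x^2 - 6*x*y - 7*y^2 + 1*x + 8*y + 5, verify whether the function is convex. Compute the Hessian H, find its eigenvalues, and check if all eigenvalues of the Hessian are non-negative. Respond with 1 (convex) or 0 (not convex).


The Hessian of f(x,y) = 8*x^2 - 6*x*y - 7*y^2 + 1*x + 8*y + 5 is:
H = [[16, -6], [-6, -14]]
Trace = 16 - 14 = 2
Determinant = 16*-14 - (-6)^2 = -260
Discriminant = (2)^2 - 4*-260 = 1044.0
Eigenvalues: lambda_1 = -15.1555, lambda_2 = 17.1555
The function is not convex.

0


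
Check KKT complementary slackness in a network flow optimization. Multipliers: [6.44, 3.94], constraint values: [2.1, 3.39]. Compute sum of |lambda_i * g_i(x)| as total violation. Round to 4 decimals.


KKT complementary slackness check:
lambda_1 * g_1 = 6.44 * 2.1 = 13.524
lambda_2 * g_2 = 3.94 * 3.39 = 13.3566
Total violation = 13.524 + 13.3566 = 26.8806


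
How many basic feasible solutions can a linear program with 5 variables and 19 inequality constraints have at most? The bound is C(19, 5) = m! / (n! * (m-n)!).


Each vertex corresponds to some choice of n active constraints out of m, so the number of vertices is at most C(m, n) = m! / (n!(m-n)!).
m = 19, n = 5
Numerator: 19 * 18 * 17 * 16 * 15
Denominator: 5! = 120
C(19, 5) = 11628


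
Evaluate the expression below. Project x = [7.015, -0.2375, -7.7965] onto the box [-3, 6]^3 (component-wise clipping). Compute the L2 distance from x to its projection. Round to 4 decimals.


Project each component onto [-3, 6].
clip(7.015) = 6.0, clip(-0.2375) = -0.2375, clip(-7.7965) = -3.0
Projection = [6.0, -0.2375, -3.0]
Squared diffs: [1.0302, 0.0, 23.0064]
Distance = sqrt(24.0366) = 4.9027


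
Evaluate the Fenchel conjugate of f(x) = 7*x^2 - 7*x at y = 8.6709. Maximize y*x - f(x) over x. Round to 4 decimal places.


f*(y) = sup_x {y*x - a*x^2 - b*x} = sup_x {(y-b)*x - a*x^2}
FOC: (y - b) - 2a*x = 0 => x* = (y - b)/(2a)
x* = (8.6709 + 7)/(2*7) = 1.1194
f*(8.6709) = (y-b)^2/(4a) = (8.6709 + 7)^2/(4*7)
= 245.5771/28 = 8.7706


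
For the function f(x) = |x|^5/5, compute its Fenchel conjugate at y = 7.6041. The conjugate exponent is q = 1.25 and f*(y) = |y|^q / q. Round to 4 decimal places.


The conjugate exponent q satisfies 1/p + 1/q = 1.
p = 5, so q = 5/(5 - 1) = 1.25
|y|^q = 7.6041^1.25 = 12.6273
f*(7.6041) = 12.6273 / 1.25 = 10.1018


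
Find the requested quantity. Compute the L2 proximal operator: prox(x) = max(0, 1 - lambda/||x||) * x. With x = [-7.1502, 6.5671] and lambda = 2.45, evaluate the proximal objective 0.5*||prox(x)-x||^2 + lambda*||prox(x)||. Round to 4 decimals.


Step 1: Compute ||x||.
||x|| = 9.7084
Step 2: Compute scaling factor.
scale = max(0, 1 - 2.45/9.7084) = 0.7476
Step 3: prox(x) = [-5.3458, 4.9098]
||prox(x)|| = 7.2584
Step 4: Proximal objective.
0.5*||prox-x||^2 = 3.0013
lambda*||prox|| = 17.7831
Total = 20.7842


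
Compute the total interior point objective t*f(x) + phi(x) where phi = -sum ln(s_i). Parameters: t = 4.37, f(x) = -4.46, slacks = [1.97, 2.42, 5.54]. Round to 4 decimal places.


Step 1: Compute log-barrier.
ln values: [0.678, 0.8838, 1.712]
phi = -(0.678 + 0.8838 + 1.712) = -3.2738
Step 2: Compute augmented objective.
t*f(x) = 4.37*-4.46 = -19.4902
Total = -19.4902 - 3.2738 = -22.764


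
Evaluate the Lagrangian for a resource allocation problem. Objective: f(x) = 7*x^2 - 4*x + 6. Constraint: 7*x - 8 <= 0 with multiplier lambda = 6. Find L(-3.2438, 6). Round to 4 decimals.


Step 1: Evaluate f(x).
f(-3.2438) = 7*(-3.2438)^2 - 4*(-3.2438) + 6 = 92.6309
Step 2: Evaluate g(x).
g(-3.2438) = 7*-3.2438 - 8 = -30.7066
Step 3: Compute Lagrangian.
L = 92.6309 + 6*-30.7066 = -91.6087


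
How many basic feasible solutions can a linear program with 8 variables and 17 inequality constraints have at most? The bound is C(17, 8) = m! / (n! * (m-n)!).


Each vertex corresponds to some choice of n active constraints out of m, so the number of vertices is at most C(m, n) = m! / (n!(m-n)!).
m = 17, n = 8
Numerator: 17 * 16 * 15 * 14 * 13 * 12 * 11 * 10
Denominator: 8! = 40320
C(17, 8) = 24310


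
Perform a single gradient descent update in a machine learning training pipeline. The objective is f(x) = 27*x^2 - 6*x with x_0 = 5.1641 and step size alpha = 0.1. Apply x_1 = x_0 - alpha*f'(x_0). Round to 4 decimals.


We compute the gradient at x_0 and apply the update.
f'(x) = 54*x - 6
f'(5.1641) = 54*5.1641 - 6 = 272.8614
x_1 = 5.1641 - 0.1*272.8614 = -22.122


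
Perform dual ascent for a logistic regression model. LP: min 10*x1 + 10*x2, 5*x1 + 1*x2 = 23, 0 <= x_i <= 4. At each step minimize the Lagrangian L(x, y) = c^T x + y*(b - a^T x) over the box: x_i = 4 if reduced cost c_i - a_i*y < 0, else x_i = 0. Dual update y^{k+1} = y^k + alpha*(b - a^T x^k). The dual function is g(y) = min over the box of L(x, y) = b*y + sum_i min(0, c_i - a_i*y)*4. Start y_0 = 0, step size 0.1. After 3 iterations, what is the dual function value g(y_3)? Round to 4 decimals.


Dual ascent for LP: min 10*x1 + 10*x2, 5*x1 + 1*x2 = 23, 0 <= x_i <= 4
Step 1: y^k = 0.0, reduced costs: (10.0, 10.0)
  x^k = (0.0, 0.0), subgradient = b - a^T x = 23.0
  y^{k+1} = 0.0 + 0.1*23.0 = 2.3
Step 2: y^k = 2.3, reduced costs: (-1.5, 7.7)
  x^k = (4.0, 0.0), subgradient = b - a^T x = 3.0
  y^{k+1} = 2.3 + 0.1*3.0 = 2.6
Step 3: y^k = 2.6, reduced costs: (-3.0, 7.4)
  x^k = (4.0, 0.0), subgradient = b - a^T x = 3.0
  y^{k+1} = 2.6 + 0.1*3.0 = 2.9
Dual objective at y_3 = 2.9: reduced costs (-4.5, 7.1), box minimizer x = (4.0, 0.0)
g(y_3) = b*y + (c1 - a1*y)*x1 + (c2 - a2*y)*x2 = 23*2.9 + (-4.5)*4.0 + 7.1*0.0 = 66.7 - 18.0 + 0.0 = 48.7


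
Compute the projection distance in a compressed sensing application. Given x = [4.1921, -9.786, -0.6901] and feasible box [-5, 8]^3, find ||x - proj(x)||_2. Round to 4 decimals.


Project each component onto [-5, 8].
clip(4.1921) = 4.1921, clip(-9.786) = -5.0, clip(-0.6901) = -0.6901
Projection = [4.1921, -5.0, -0.6901]
Squared diffs: [0.0, 22.9058, 0.0]
Distance = sqrt(22.9058) = 4.786


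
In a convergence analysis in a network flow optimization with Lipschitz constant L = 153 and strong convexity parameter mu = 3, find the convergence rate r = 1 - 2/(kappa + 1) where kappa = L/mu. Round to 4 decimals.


Step 1: Compute the condition number.
kappa = L/mu = 153/3 = 51.0
Step 2: Compute the convergence rate.
r = 1 - 2/(kappa + 1) = 1 - 2*mu/(L + mu) = (L - mu)/(L + mu) = 150/156 = 0.9615


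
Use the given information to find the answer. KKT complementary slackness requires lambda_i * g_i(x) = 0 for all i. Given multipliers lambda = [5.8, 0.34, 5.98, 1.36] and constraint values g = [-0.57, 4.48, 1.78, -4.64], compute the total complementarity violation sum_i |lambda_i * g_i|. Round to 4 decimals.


KKT complementary slackness check:
lambda_1 * g_1 = 5.8 * -0.57 = -3.306
lambda_2 * g_2 = 0.34 * 4.48 = 1.5232
lambda_3 * g_3 = 5.98 * 1.78 = 10.6444
lambda_4 * g_4 = 1.36 * -4.64 = -6.3104
Total violation = 3.306 + 1.5232 + 10.6444 + 6.3104 = 21.784


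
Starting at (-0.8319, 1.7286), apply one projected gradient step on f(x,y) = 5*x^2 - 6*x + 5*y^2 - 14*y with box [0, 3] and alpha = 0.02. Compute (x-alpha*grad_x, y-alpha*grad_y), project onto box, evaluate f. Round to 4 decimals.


Step 1: Compute gradient at (-0.8319, 1.7286).
grad_x = 2*5*-0.8319 - 6 = -14.319
grad_y = 2*5*1.7286 - 14 = 3.286
Step 2: Gradient step.
x_raw = -0.8319 - 0.02*-14.319 = -0.5455
y_raw = 1.7286 - 0.02*3.286 = 1.6629
Step 3: Project onto [0, 3].
x_proj = clip(-0.5455) = 0.0
y_proj = clip(1.6629) = 1.6629
Step 4: Evaluate f.
f(0.0, 1.6629) = -9.4545


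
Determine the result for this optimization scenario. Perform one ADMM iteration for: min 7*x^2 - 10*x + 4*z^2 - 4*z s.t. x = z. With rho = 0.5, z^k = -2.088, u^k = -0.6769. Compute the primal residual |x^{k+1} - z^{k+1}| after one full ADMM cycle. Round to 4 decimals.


ADMM iteration with rho = 0.5, z^k = -2.088, u^k = -0.6769
Step 1: x-update.
Minimize 7*x^2 - 10*x + (0.5/2)*(x + 2.088 - 0.6769)^2
FOC: (2*7 + 0.5)*x = 10 + 0.5*(-2.088 + 0.6769)
x^{k+1} = 0.641
Step 2: z-update.
Minimize 4*z^2 - 4*z + (0.5/2)*(0.641 - z - 0.6769)^2
FOC: (2*4 + 0.5)*z = 4 + 0.5*(0.641 - 0.6769)
z^{k+1} = 0.4685
Step 3: u-update.
u^{k+1} = -0.6769 + 0.641 - 0.4685 = -0.5044
Step 4: Primal residual = |0.641 - 0.4685| = 0.1725


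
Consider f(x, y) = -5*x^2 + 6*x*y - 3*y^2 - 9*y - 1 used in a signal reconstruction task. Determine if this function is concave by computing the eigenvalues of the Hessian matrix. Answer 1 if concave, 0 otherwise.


The Hessian of f(x,y) = -5*x^2 + 6*x*y - 3*y^2 - 9*y - 1 is:
H = [[-10, 6], [6, -6]]
Trace = -10 - 6 = -16
Determinant = -10*-6 - (6)^2 = 24
Discriminant = (-16)^2 - 4*24 = 160.0
Eigenvalues: lambda_1 = -14.3246, lambda_2 = -1.6754
The function is concave.

1


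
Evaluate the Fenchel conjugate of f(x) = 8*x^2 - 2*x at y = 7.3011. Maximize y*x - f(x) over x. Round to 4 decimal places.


f*(y) = sup_x {y*x - a*x^2 - b*x} = sup_x {(y-b)*x - a*x^2}
FOC: (y - b) - 2a*x = 0 => x* = (y - b)/(2a)
x* = (7.3011 + 2)/(2*8) = 0.5813
f*(7.3011) = (y-b)^2/(4a) = (7.3011 + 2)^2/(4*8)
= 86.5105/32 = 2.7035


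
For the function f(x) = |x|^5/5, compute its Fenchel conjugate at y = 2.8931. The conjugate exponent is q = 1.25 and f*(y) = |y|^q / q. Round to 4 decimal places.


The conjugate exponent q satisfies 1/p + 1/q = 1.
p = 5, so q = 5/(5 - 1) = 1.25
|y|^q = 2.8931^1.25 = 3.7732
f*(2.8931) = 3.7732 / 1.25 = 3.0185


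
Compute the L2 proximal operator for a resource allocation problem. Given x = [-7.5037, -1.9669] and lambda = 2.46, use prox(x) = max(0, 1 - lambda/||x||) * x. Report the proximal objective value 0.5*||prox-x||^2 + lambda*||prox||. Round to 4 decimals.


Step 1: Compute ||x||.
||x|| = 7.7572
Step 2: Compute scaling factor.
scale = max(0, 1 - 2.46/7.7572) = 0.6829
Step 3: prox(x) = [-5.1241, -1.3431]
||prox(x)|| = 5.2972
Step 4: Proximal objective.
0.5*||prox-x||^2 = 3.0258
lambda*||prox|| = 13.0311
Total = 16.0569


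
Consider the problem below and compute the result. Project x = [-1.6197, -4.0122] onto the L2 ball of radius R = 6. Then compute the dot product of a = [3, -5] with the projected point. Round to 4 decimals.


Step 1: Compute ||x|| (intermediates to 6 decimals).
||x|| = sqrt((-1.6197)^2 + (-4.0122)^2) = 4.326798
Step 2: Project.
Since ||x|| <= R, proj = x (no scaling needed).
proj(x) = [-1.6197, -4.0122]
Step 3: Dot product.
a^T * proj(x) = 3*(-1.6197) - 5*(-4.0122) = 15.2019


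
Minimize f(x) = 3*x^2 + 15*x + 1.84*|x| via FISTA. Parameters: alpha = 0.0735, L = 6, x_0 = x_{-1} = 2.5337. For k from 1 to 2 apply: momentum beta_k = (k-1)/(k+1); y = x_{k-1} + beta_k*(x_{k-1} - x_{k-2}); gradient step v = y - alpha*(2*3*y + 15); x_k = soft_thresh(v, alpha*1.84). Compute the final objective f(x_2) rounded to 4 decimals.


FISTA on f(x) = 3*x^2 + 15*x + 1.84*|x|
L = 6, alpha = 0.0735
Iteration 1: beta = 0.0, y = 2.5337 + 0.0*(2.5337 - 2.5337) = 2.5337
  grad(y) = 30.2022, v = y - alpha*grad = 0.3138
  prox(v) = soft_thresh(0.3138, 0.1352) = 0.1786
Iteration 2: beta = 0.3333, y = 0.1786 + 0.3333*(0.1786 - 2.5337) = -0.6064
  grad(y) = 11.3614, v = y - alpha*grad = -1.4415
  prox(v) = soft_thresh(-1.4415, 0.1352) = -1.3063
f(x_2) = 3*(-1.3063)^2 + 15*(-1.3063) + 1.84*|-1.3063| = -12.0714


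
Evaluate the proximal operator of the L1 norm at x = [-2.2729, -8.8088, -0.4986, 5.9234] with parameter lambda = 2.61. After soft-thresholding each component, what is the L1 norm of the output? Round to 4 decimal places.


Soft-thresholding with lambda = 2.61:
prox(-2.2729) = sign(-2.2729)*max(|-2.2729| - 2.61, 0) = 0.0
prox(-8.8088) = sign(-8.8088)*max(|-8.8088| - 2.61, 0) = -6.1988
prox(-0.4986) = sign(-0.4986)*max(|-0.4986| - 2.61, 0) = 0.0
prox(5.9234) = sign(5.9234)*max(|5.9234| - 2.61, 0) = 3.3134
prox(x) = [0.0, -6.1988, 0.0, 3.3134]
||prox(x)||_1 = 0.0 + 6.1988 + 0.0 + 3.3134 = 9.5122


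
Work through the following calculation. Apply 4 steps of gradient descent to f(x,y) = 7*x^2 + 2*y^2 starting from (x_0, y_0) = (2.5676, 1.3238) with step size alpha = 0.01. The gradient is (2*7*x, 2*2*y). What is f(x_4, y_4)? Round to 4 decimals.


Gradient descent on f(x,y) = 7*x^2 + 2*y^2.
Starting point: (2.5676, 1.3238), alpha = 0.01
Step 1: grad_x = 2*7*2.5676 = 35.9464, grad_y = 2*2*1.3238 = 5.2952
  x_1 = 2.5676 - 0.01*35.9464 = 2.2081
  y_1 = 1.3238 - 0.01*5.2952 = 1.2708
Step 2: grad_x = 2*7*2.2081 = 30.9139, grad_y = 2*2*1.2708 = 5.0834
  x_2 = 2.2081 - 0.01*30.9139 = 1.899
  y_2 = 1.2708 - 0.01*5.0834 = 1.22
Step 3: grad_x = 2*7*1.899 = 26.586, grad_y = 2*2*1.22 = 4.8801
  x_3 = 1.899 - 0.01*26.586 = 1.6331
  y_3 = 1.22 - 0.01*4.8801 = 1.1712
Step 4: grad_x = 2*7*1.6331 = 22.8639, grad_y = 2*2*1.1712 = 4.6849
  x_4 = 1.6331 - 0.01*22.8639 = 1.4045
  y_4 = 1.1712 - 0.01*4.6849 = 1.1244
f(1.4045, 1.1244) = 7*1.4045^2 + 2*1.1244^2 = 16.3367


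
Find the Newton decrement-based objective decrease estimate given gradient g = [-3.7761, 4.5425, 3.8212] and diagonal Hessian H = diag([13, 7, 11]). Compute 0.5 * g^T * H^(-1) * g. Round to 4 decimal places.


Step 1: H is diagonal, so H^(-1) * g = [-0.2905, 0.6489, 0.3474].
Step 2: g^T H^(-1) g = sum_i g_i^2 / H_ii
  = (-3.7761)^2/13 + (4.5425)^2/7 + (3.8212)^2/11
  = 1.0968 + 2.9478 + 1.3274 = 5.372
Step 3: Objective decrease = 0.5 * g^T H^(-1) g = 2.686


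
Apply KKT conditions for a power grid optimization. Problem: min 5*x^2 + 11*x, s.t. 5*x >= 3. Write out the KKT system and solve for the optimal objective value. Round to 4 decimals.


Step 1: Try lambda = 0 (constraint inactive).
x_unc = -11/(2*5) = -1.1
Check: 5*-1.1 = -5.5 < 3 -- violated!
Step 2: Constraint must be active: 5*x = 3
x* = 3/5 = 0.6
lambda = (2*5*0.6 + 11)/5 = 3.4
Step 3: Compute optimal value.
f(x*) = 5*0.6^2 + 11*0.6 = 8.4


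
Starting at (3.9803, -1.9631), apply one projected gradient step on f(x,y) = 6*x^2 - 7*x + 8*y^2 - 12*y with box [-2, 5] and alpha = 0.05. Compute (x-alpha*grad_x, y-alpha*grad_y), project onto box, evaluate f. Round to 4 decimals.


Step 1: Compute gradient at (3.9803, -1.9631).
grad_x = 2*6*3.9803 - 7 = 40.7636
grad_y = 2*8*-1.9631 - 12 = -43.4096
Step 2: Gradient step.
x_raw = 3.9803 - 0.05*40.7636 = 1.9421
y_raw = -1.9631 - 0.05*-43.4096 = 0.2074
Step 3: Project onto [-2, 5].
x_proj = clip(1.9421) = 1.9421
y_proj = clip(0.2074) = 0.2074
Step 4: Evaluate f.
f(1.9421, 0.2074) = 6.8916


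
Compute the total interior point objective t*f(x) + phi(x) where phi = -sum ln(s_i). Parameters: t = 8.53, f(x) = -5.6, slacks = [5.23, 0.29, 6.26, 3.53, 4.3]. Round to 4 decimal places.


Step 1: Compute log-barrier.
ln values: [1.6544, -1.2379, 1.8342, 1.2613, 1.4586]
phi = -(1.6544 - 1.2379 + 1.8342 + 1.2613 + 1.4586) = -4.9706
Step 2: Compute augmented objective.
t*f(x) = 8.53*-5.6 = -47.768
Total = -47.768 - 4.9706 = -52.7386


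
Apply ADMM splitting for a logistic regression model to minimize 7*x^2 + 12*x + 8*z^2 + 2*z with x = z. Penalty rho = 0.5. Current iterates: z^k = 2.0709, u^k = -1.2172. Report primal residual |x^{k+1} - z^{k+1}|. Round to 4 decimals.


ADMM iteration with rho = 0.5, z^k = 2.0709, u^k = -1.2172
Step 1: x-update.
Minimize 7*x^2 + 12*x + (0.5/2)*(x - 2.0709 - 1.2172)^2
FOC: (2*7 + 0.5)*x = -12 + 0.5*(2.0709 + 1.2172)
x^{k+1} = -0.7142
Step 2: z-update.
Minimize 8*z^2 + 2*z + (0.5/2)*(-0.7142 - z - 1.2172)^2
FOC: (2*8 + 0.5)*z = -2 + 0.5*(-0.7142 - 1.2172)
z^{k+1} = -0.1797
Step 3: u-update.
u^{k+1} = -1.2172 - 0.7142 + 0.1797 = -1.7517
Step 4: Primal residual = |-0.7142 + 0.1797| = 0.5345


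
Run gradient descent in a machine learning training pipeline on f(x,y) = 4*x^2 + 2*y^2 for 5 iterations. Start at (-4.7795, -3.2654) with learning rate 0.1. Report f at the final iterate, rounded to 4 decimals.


Gradient descent on f(x,y) = 4*x^2 + 2*y^2.
Starting point: (-4.7795, -3.2654), alpha = 0.1
Step 1: grad_x = 2*4*-4.7795 = -38.236, grad_y = 2*2*-3.2654 = -13.0616
  x_1 = -4.7795 - 0.1*-38.236 = -0.9559
  y_1 = -3.2654 - 0.1*-13.0616 = -1.9592
Step 2: grad_x = 2*4*-0.9559 = -7.6472, grad_y = 2*2*-1.9592 = -7.837
  x_2 = -0.9559 - 0.1*-7.6472 = -0.1912
  y_2 = -1.9592 - 0.1*-7.837 = -1.1755
Step 3: grad_x = 2*4*-0.1912 = -1.5294, grad_y = 2*2*-1.1755 = -4.7022
  x_3 = -0.1912 - 0.1*-1.5294 = -0.0382
  y_3 = -1.1755 - 0.1*-4.7022 = -0.7053
Step 4: grad_x = 2*4*-0.0382 = -0.3059, grad_y = 2*2*-0.7053 = -2.8213
  x_4 = -0.0382 - 0.1*-0.3059 = -0.0076
  y_4 = -0.7053 - 0.1*-2.8213 = -0.4232
Step 5: grad_x = 2*4*-0.0076 = -0.0612, grad_y = 2*2*-0.4232 = -1.6928
  x_5 = -0.0076 - 0.1*-0.0612 = -0.0015
  y_5 = -0.4232 - 0.1*-1.6928 = -0.2539
f(-0.0015, -0.2539) = 4*(-0.0015)^2 + 2*(-0.2539)^2 = 0.129


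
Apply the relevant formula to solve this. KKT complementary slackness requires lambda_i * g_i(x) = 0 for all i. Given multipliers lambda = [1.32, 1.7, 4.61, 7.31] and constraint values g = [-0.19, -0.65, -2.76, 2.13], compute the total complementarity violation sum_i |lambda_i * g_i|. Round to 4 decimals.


KKT complementary slackness check:
lambda_1 * g_1 = 1.32 * -0.19 = -0.2508
lambda_2 * g_2 = 1.7 * -0.65 = -1.105
lambda_3 * g_3 = 4.61 * -2.76 = -12.7236
lambda_4 * g_4 = 7.31 * 2.13 = 15.5703
Total violation = 0.2508 + 1.105 + 12.7236 + 15.5703 = 29.6497


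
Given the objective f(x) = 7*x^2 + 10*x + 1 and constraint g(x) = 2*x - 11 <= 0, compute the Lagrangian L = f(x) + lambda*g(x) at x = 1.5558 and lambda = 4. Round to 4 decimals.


Step 1: Evaluate f(x).
f(1.5558) = 7*1.5558^2 + 10*1.5558 + 1 = 33.5016
Step 2: Evaluate g(x).
g(1.5558) = 2*1.5558 - 11 = -7.8884
Step 3: Compute Lagrangian.
L = 33.5016 + 4*-7.8884 = 1.948


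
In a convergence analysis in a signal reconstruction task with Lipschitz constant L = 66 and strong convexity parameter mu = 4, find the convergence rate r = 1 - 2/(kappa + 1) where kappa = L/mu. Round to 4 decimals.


Step 1: Compute the condition number.
kappa = L/mu = 66/4 = 16.5
Step 2: Compute the convergence rate.
r = 1 - 2/(kappa + 1) = 1 - 2*mu/(L + mu) = (L - mu)/(L + mu) = 62/70 = 0.8857


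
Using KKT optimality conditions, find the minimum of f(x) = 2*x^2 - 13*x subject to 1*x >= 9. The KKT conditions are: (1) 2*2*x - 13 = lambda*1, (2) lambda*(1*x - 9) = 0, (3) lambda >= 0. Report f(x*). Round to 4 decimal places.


Step 1: Try lambda = 0 (constraint inactive).
x_unc = 13/(2*2) = 3.25
Check: 1*3.25 = 3.25 < 9 -- violated!
Step 2: Constraint must be active: 1*x = 9
x* = 9/1 = 9.0
lambda = (2*2*9.0 - 13)/1 = 23.0
Step 3: Compute optimal value.
f(x*) = 2*9.0^2 - 13*9.0 = 45.0


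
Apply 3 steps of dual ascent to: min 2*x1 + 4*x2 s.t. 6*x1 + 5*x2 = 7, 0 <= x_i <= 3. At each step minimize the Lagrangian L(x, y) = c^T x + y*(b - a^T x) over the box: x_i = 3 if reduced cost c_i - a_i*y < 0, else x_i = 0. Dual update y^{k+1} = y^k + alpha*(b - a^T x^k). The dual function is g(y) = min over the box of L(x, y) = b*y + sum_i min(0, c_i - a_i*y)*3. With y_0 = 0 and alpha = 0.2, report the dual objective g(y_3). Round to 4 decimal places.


Dual ascent for LP: min 2*x1 + 4*x2, 6*x1 + 5*x2 = 7, 0 <= x_i <= 3
Step 1: y^k = 0.0, reduced costs: (2.0, 4.0)
  x^k = (0.0, 0.0), subgradient = b - a^T x = 7.0
  y^{k+1} = 0.0 + 0.2*7.0 = 1.4
Step 2: y^k = 1.4, reduced costs: (-6.4, -3.0)
  x^k = (3.0, 3.0), subgradient = b - a^T x = -26.0
  y^{k+1} = 1.4 + 0.2*-26.0 = -3.8
Step 3: y^k = -3.8, reduced costs: (24.8, 23.0)
  x^k = (0.0, 0.0), subgradient = b - a^T x = 7.0
  y^{k+1} = -3.8 + 0.2*7.0 = -2.4
Dual objective at y_3 = -2.4: reduced costs (16.4, 16.0), box minimizer x = (0.0, 0.0)
g(y_3) = b*y + (c1 - a1*y)*x1 + (c2 - a2*y)*x2 = 7*(-2.4) + 16.4*0.0 + 16.0*0.0 = -16.8 + 0.0 + 0.0 = -16.8


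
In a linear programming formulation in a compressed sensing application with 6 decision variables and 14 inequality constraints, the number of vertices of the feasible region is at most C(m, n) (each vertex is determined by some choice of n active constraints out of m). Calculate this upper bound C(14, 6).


Each vertex corresponds to some choice of n active constraints out of m, so the number of vertices is at most C(m, n) = m! / (n!(m-n)!).
m = 14, n = 6
Numerator: 14 * 13 * 12 * 11 * 10 * 9
Denominator: 6! = 720
C(14, 6) = 3003


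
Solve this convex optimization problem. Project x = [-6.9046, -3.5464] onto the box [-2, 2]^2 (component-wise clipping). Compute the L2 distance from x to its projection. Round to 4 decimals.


Project each component onto [-2, 2].
clip(-6.9046) = -2.0, clip(-3.5464) = -2.0
Projection = [-2.0, -2.0]
Squared diffs: [24.0551, 2.3914]
Distance = sqrt(26.4465) = 5.1426


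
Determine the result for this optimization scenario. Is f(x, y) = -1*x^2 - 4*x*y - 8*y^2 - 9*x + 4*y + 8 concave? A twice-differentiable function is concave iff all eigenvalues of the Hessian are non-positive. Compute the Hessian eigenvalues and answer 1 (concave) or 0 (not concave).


The Hessian of f(x,y) = -1*x^2 - 4*x*y - 8*y^2 - 9*x + 4*y + 8 is:
H = [[-2, -4], [-4, -16]]
Trace = -2 - 16 = -18
Determinant = -2*-16 - (-4)^2 = 16
Discriminant = (-18)^2 - 4*16 = 260.0
Eigenvalues: lambda_1 = -17.0623, lambda_2 = -0.9377
The function is concave.

1


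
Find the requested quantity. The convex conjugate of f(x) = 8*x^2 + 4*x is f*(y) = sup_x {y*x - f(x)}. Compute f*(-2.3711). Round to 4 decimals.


f*(y) = sup_x {y*x - a*x^2 - b*x} = sup_x {(y-b)*x - a*x^2}
FOC: (y - b) - 2a*x = 0 => x* = (y - b)/(2a)
x* = (-2.3711 - 4)/(2*8) = -0.3982
f*(-2.3711) = (y-b)^2/(4a) = (-2.3711 - 4)^2/(4*8)
= 40.5909/32 = 1.2685


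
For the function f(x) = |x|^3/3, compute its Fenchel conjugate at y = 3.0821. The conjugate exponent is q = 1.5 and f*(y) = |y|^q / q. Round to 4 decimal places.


The conjugate exponent q satisfies 1/p + 1/q = 1.
p = 3, so q = 3/(3 - 1) = 1.5
|y|^q = 3.0821^1.5 = 5.4109
f*(3.0821) = 5.4109 / 1.5 = 3.6073


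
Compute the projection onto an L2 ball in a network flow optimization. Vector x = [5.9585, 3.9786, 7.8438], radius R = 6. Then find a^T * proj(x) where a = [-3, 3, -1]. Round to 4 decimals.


Step 1: Compute ||x|| (intermediates to 6 decimals).
||x|| = sqrt(5.9585^2 + 3.9786^2 + 7.8438^2) = 10.623473
Step 2: Project.
Since ||x|| > R, scale = R/||x|| = 6/10.623473 = 0.564787, proj(x) = scale * x
proj(x) = [3.365283, 2.247062, 4.430076]
Step 3: Dot product.
a^T * proj(x) = -3*3.365283 + 3*2.247062 - 1*4.430076 = -7.7847


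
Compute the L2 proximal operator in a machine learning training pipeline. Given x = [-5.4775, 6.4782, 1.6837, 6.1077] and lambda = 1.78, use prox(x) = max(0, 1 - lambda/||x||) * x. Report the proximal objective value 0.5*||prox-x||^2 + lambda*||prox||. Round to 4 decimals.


Step 1: Compute ||x||.
||x|| = 10.5882
Step 2: Compute scaling factor.
scale = max(0, 1 - 1.78/10.5882) = 0.8319
Step 3: prox(x) = [-4.5567, 5.3891, 1.4006, 5.0809]
||prox(x)|| = 8.8082
Step 4: Proximal objective.
0.5*||prox-x||^2 = 1.5842
lambda*||prox|| = 15.6786
Total = 17.2627


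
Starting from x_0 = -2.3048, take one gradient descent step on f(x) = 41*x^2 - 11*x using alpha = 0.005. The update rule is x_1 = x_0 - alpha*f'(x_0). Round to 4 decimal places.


We compute the gradient at x_0 and apply the update.
f'(x) = 82*x - 11
f'(-2.3048) = 82*-2.3048 - 11 = -199.9936
x_1 = -2.3048 - 0.005*-199.9936 = -1.3048


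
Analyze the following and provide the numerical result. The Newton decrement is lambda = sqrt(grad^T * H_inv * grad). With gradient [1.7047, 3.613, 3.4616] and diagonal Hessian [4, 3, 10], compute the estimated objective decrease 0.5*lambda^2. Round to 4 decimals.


Step 1: H is diagonal, so H^(-1) * g = [0.4262, 1.2043, 0.3462].
Step 2: g^T H^(-1) g = sum_i g_i^2 / H_ii
  = (1.7047)^2/4 + (3.613)^2/3 + (3.4616)^2/10
  = 0.7265 + 4.3513 + 1.1983 = 6.276
Step 3: Objective decrease = 0.5 * g^T H^(-1) g = 3.138


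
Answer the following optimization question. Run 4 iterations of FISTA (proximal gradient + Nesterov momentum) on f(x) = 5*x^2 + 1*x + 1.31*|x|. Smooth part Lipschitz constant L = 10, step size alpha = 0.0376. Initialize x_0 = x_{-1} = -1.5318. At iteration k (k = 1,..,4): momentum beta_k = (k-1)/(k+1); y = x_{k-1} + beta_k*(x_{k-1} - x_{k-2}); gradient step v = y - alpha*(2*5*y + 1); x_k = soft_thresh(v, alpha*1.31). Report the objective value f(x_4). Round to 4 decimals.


FISTA on f(x) = 5*x^2 + 1*x + 1.31*|x|
L = 10, alpha = 0.0376
Iteration 1: beta = 0.0, y = -1.5318 + 0.0*(-1.5318 + 1.5318) = -1.5318
  grad(y) = -14.318, v = y - alpha*grad = -0.9934
  prox(v) = soft_thresh(-0.9934, 0.0493) = -0.9442
Iteration 2: beta = 0.3333, y = -0.9442 + 0.3333*(-0.9442 + 1.5318) = -0.7483
  grad(y) = -6.4832, v = y - alpha*grad = -0.5045
  prox(v) = soft_thresh(-0.5045, 0.0493) = -0.4553
Iteration 3: beta = 0.5, y = -0.4553 + 0.5*(-0.4553 + 0.9442) = -0.2108
  grad(y) = -1.1085, v = y - alpha*grad = -0.1692
  prox(v) = soft_thresh(-0.1692, 0.0493) = -0.1199
Iteration 4: beta = 0.6, y = -0.1199 + 0.6*(-0.1199 + 0.4553) = 0.0813
  grad(y) = 1.8132, v = y - alpha*grad = 0.0131
  prox(v) = soft_thresh(0.0131, 0.0493) = 0.0
f(x_4) = 5*0.0^2 + 1*0.0 + 1.31*|0.0| = 0.0


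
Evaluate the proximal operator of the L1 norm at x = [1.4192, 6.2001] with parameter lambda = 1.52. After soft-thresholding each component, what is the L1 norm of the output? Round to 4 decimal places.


Soft-thresholding with lambda = 1.52:
prox(1.4192) = sign(1.4192)*max(|1.4192| - 1.52, 0) = 0.0
prox(6.2001) = sign(6.2001)*max(|6.2001| - 1.52, 0) = 4.6801
prox(x) = [0.0, 4.6801]
||prox(x)||_1 = 0.0 + 4.6801 = 4.6801


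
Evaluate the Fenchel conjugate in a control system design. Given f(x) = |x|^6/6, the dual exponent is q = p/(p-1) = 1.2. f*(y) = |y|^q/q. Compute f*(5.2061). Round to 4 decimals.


The conjugate exponent q satisfies 1/p + 1/q = 1.
p = 6, so q = 6/(6 - 1) = 1.2
|y|^q = 5.2061^1.2 = 7.2413
f*(5.2061) = 7.2413 / 1.2 = 6.0344


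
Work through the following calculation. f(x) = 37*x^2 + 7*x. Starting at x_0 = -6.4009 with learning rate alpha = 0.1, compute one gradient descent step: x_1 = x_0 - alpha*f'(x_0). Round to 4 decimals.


We compute the gradient at x_0 and apply the update.
f'(x) = 74*x + 7
f'(-6.4009) = 74*-6.4009 + 7 = -466.6666
x_1 = -6.4009 - 0.1*-466.6666 = 40.2658


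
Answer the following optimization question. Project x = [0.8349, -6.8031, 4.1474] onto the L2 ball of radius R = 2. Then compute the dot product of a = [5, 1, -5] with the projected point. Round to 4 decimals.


Step 1: Compute ||x|| (intermediates to 6 decimals).
||x|| = sqrt(0.8349^2 + (-6.8031)^2 + 4.1474^2) = 8.011252
Step 2: Project.
Since ||x|| > R, scale = R/||x|| = 2/8.011252 = 0.249649, proj(x) = scale * x
proj(x) = [0.208432, -1.698387, 1.035394]
Step 3: Dot product.
a^T * proj(x) = 5*0.208432 + 1*(-1.698387) - 5*1.035394 = -5.8332


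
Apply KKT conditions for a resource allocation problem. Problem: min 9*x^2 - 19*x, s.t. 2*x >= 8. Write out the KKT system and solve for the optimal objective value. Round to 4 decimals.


Step 1: Try lambda = 0 (constraint inactive).
x_unc = 19/(2*9) = 1.0556
Check: 2*1.0556 = 2.1112 < 8 -- violated!
Step 2: Constraint must be active: 2*x = 8
x* = 8/2 = 4.0
lambda = (2*9*4.0 - 19)/2 = 26.5
Step 3: Compute optimal value.
f(x*) = 9*4.0^2 - 19*4.0 = 68.0


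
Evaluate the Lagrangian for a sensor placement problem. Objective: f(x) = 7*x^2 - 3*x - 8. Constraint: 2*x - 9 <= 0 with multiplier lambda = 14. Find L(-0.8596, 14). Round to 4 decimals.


Step 1: Evaluate f(x).
f(-0.8596) = 7*(-0.8596)^2 - 3*(-0.8596) - 8 = -0.2488
Step 2: Evaluate g(x).
g(-0.8596) = 2*-0.8596 - 9 = -10.7192
Step 3: Compute Lagrangian.
L = -0.2488 + 14*-10.7192 = -150.3176


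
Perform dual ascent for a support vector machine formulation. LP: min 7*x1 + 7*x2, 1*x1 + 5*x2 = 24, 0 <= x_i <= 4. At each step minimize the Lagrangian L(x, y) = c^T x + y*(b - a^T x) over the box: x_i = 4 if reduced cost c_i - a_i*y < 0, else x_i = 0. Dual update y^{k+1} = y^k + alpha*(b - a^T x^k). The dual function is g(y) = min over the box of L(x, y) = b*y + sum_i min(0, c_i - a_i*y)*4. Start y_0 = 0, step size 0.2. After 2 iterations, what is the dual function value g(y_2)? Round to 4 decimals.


Dual ascent for LP: min 7*x1 + 7*x2, 1*x1 + 5*x2 = 24, 0 <= x_i <= 4
Step 1: y^k = 0.0, reduced costs: (7.0, 7.0)
  x^k = (0.0, 0.0), subgradient = b - a^T x = 24.0
  y^{k+1} = 0.0 + 0.2*24.0 = 4.8
Step 2: y^k = 4.8, reduced costs: (2.2, -17.0)
  x^k = (0.0, 4.0), subgradient = b - a^T x = 4.0
  y^{k+1} = 4.8 + 0.2*4.0 = 5.6
Dual objective at y_2 = 5.6: reduced costs (1.4, -21.0), box minimizer x = (0.0, 4.0)
g(y_2) = b*y + (c1 - a1*y)*x1 + (c2 - a2*y)*x2 = 24*5.6 + 1.4*0.0 + (-21.0)*4.0 = 134.4 + 0.0 - 84.0 = 50.4


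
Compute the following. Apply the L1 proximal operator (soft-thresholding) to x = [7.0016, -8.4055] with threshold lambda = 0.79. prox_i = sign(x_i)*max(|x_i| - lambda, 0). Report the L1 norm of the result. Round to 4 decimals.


Soft-thresholding with lambda = 0.79:
prox(7.0016) = sign(7.0016)*max(|7.0016| - 0.79, 0) = 6.2116
prox(-8.4055) = sign(-8.4055)*max(|-8.4055| - 0.79, 0) = -7.6155
prox(x) = [6.2116, -7.6155]
||prox(x)||_1 = 6.2116 + 7.6155 = 13.8271


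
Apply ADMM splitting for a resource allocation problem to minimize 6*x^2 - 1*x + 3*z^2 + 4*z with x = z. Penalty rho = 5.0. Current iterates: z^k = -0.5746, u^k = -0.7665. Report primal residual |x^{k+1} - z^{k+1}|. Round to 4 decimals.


ADMM iteration with rho = 5.0, z^k = -0.5746, u^k = -0.7665
Step 1: x-update.
Minimize 6*x^2 - 1*x + (5.0/2)*(x + 0.5746 - 0.7665)^2
FOC: (2*6 + 5.0)*x = 1 + 5.0*(-0.5746 + 0.7665)
x^{k+1} = 0.1153
Step 2: z-update.
Minimize 3*z^2 + 4*z + (5.0/2)*(0.1153 - z - 0.7665)^2
FOC: (2*3 + 5.0)*z = -4 + 5.0*(0.1153 - 0.7665)
z^{k+1} = -0.6597
Step 3: u-update.
u^{k+1} = -0.7665 + 0.1153 + 0.6597 = 0.0084
Step 4: Primal residual = |0.1153 + 0.6597| = 0.7749


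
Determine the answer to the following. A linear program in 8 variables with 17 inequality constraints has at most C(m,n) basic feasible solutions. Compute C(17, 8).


Each vertex corresponds to some choice of n active constraints out of m, so the number of vertices is at most C(m, n) = m! / (n!(m-n)!).
m = 17, n = 8
Numerator: 17 * 16 * 15 * 14 * 13 * 12 * 11 * 10
Denominator: 8! = 40320
C(17, 8) = 24310


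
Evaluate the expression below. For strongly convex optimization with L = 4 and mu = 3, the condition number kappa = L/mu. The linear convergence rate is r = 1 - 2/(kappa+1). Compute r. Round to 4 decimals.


Step 1: Compute the condition number.
kappa = L/mu = 4/3 = 1.3333
Step 2: Compute the convergence rate.
r = 1 - 2/(kappa + 1) = 1 - 2*mu/(L + mu) = (L - mu)/(L + mu) = 1/7 = 0.1429


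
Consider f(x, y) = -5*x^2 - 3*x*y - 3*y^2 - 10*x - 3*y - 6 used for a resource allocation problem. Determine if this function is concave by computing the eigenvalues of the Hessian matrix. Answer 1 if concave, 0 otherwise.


The Hessian of f(x,y) = -5*x^2 - 3*x*y - 3*y^2 - 10*x - 3*y - 6 is:
H = [[-10, -3], [-3, -6]]
Trace = -10 - 6 = -16
Determinant = -10*-6 - (-3)^2 = 51
Discriminant = (-16)^2 - 4*51 = 52.0
Eigenvalues: lambda_1 = -11.6056, lambda_2 = -4.3944
The function is concave.

1


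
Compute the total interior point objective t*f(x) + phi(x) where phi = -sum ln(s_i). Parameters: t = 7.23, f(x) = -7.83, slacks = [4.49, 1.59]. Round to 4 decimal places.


Step 1: Compute log-barrier.
ln values: [1.5019, 0.4637]
phi = -(1.5019 + 0.4637) = -1.9656
Step 2: Compute augmented objective.
t*f(x) = 7.23*-7.83 = -56.6109
Total = -56.6109 - 1.9656 = -58.5765


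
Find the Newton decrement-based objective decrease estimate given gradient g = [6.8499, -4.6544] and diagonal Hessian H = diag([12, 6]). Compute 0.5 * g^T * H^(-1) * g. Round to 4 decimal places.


Step 1: H is diagonal, so H^(-1) * g = [0.5708, -0.7757].
Step 2: g^T H^(-1) g = sum_i g_i^2 / H_ii
  = (6.8499)^2/12 + (-4.6544)^2/6
  = 3.9101 + 3.6106 = 7.5207
Step 3: Objective decrease = 0.5 * g^T H^(-1) g = 3.7603


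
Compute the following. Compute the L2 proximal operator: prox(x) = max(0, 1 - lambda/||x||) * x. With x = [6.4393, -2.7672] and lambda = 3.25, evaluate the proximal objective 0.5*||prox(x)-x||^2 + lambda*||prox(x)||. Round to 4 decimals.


Step 1: Compute ||x||.
||x|| = 7.0087
Step 2: Compute scaling factor.
scale = max(0, 1 - 3.25/7.0087) = 0.5363
Step 3: prox(x) = [3.4533, -1.484]
||prox(x)|| = 3.7587
Step 4: Proximal objective.
0.5*||prox-x||^2 = 5.2813
lambda*||prox|| = 12.2158
Total = 17.497


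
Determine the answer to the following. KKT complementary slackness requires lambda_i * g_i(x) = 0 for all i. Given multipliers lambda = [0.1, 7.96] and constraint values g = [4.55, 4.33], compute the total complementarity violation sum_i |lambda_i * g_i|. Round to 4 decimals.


KKT complementary slackness check:
lambda_1 * g_1 = 0.1 * 4.55 = 0.455
lambda_2 * g_2 = 7.96 * 4.33 = 34.4668
Total violation = 0.455 + 34.4668 = 34.9218


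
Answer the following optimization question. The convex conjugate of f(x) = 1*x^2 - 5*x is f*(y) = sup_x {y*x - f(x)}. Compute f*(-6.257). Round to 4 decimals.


f*(y) = sup_x {y*x - a*x^2 - b*x} = sup_x {(y-b)*x - a*x^2}
FOC: (y - b) - 2a*x = 0 => x* = (y - b)/(2a)
x* = (-6.257 + 5)/(2*1) = -0.6285
f*(-6.257) = (y-b)^2/(4a) = (-6.257 + 5)^2/(4*1)
= 1.58/4 = 0.395


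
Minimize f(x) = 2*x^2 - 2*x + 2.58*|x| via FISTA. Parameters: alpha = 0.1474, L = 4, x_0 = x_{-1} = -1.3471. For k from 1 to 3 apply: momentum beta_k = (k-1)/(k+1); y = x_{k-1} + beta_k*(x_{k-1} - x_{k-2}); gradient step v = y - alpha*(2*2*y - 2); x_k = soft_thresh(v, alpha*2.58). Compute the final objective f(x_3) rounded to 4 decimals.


FISTA on f(x) = 2*x^2 - 2*x + 2.58*|x|
L = 4, alpha = 0.1474
Iteration 1: beta = 0.0, y = -1.3471 + 0.0*(-1.3471 + 1.3471) = -1.3471
  grad(y) = -7.3884, v = y - alpha*grad = -0.258
  prox(v) = soft_thresh(-0.258, 0.3803) = 0.0
Iteration 2: beta = 0.3333, y = 0.0 + 0.3333*(0.0 + 1.3471) = 0.449
  grad(y) = -0.2039, v = y - alpha*grad = 0.4791
  prox(v) = soft_thresh(0.4791, 0.3803) = 0.0988
Iteration 3: beta = 0.5, y = 0.0988 + 0.5*(0.0988 - 0.0) = 0.1482
  grad(y) = -1.4073, v = y - alpha*grad = 0.3556
  prox(v) = soft_thresh(0.3556, 0.3803) = 0.0
f(x_3) = 2*0.0^2 - 2*0.0 + 2.58*|0.0| = 0.0


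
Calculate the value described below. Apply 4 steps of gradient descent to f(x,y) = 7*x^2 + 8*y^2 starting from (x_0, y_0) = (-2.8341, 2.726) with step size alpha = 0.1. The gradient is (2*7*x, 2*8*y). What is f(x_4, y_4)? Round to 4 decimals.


Gradient descent on f(x,y) = 7*x^2 + 8*y^2.
Starting point: (-2.8341, 2.726), alpha = 0.1
Step 1: grad_x = 2*7*-2.8341 = -39.6774, grad_y = 2*8*2.726 = 43.616
  x_1 = -2.8341 - 0.1*-39.6774 = 1.1336
  y_1 = 2.726 - 0.1*43.616 = -1.6356
Step 2: grad_x = 2*7*1.1336 = 15.871, grad_y = 2*8*-1.6356 = -26.1696
  x_2 = 1.1336 - 0.1*15.871 = -0.4535
  y_2 = -1.6356 - 0.1*-26.1696 = 0.9814
Step 3: grad_x = 2*7*-0.4535 = -6.3484, grad_y = 2*8*0.9814 = 15.7018
  x_3 = -0.4535 - 0.1*-6.3484 = 0.1814
  y_3 = 0.9814 - 0.1*15.7018 = -0.5888
Step 4: grad_x = 2*7*0.1814 = 2.5394, grad_y = 2*8*-0.5888 = -9.4211
  x_4 = 0.1814 - 0.1*2.5394 = -0.0726
  y_4 = -0.5888 - 0.1*-9.4211 = 0.3533
f(-0.0726, 0.3533) = 7*(-0.0726)^2 + 8*0.3533^2 = 1.0354


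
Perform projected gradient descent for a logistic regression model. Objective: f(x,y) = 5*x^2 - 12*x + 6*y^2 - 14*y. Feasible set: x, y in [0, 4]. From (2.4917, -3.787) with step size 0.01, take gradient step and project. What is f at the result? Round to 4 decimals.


Step 1: Compute gradient at (2.4917, -3.787).
grad_x = 2*5*2.4917 - 12 = 12.917
grad_y = 2*6*-3.787 - 14 = -59.444
Step 2: Gradient step.
x_raw = 2.4917 - 0.01*12.917 = 2.3625
y_raw = -3.787 - 0.01*-59.444 = -3.1926
Step 3: Project onto [0, 4].
x_proj = clip(2.3625) = 2.3625
y_proj = clip(-3.1926) = 0.0
Step 4: Evaluate f.
f(2.3625, 0.0) = -0.4426


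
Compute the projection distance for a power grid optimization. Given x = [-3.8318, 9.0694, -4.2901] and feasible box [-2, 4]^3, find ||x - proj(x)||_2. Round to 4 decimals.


Project each component onto [-2, 4].
clip(-3.8318) = -2.0, clip(9.0694) = 4.0, clip(-4.2901) = -2.0
Projection = [-2.0, 4.0, -2.0]
Squared diffs: [3.3555, 25.6988, 5.2446]
Distance = sqrt(34.2989) = 5.8565


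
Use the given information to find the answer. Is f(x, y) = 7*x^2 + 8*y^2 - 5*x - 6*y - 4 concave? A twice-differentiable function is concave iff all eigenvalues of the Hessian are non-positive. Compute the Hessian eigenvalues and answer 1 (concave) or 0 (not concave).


The Hessian of f(x,y) = 7*x^2 + 8*y^2 - 5*x - 6*y - 4 is:
H = [[14, 0], [0, 16]]
Trace = 14 + 16 = 30
Determinant = 14*16 - (0)^2 = 224
Discriminant = (30)^2 - 4*224 = 4.0
Eigenvalues: lambda_1 = 14.0, lambda_2 = 16.0
The function is not concave.

0


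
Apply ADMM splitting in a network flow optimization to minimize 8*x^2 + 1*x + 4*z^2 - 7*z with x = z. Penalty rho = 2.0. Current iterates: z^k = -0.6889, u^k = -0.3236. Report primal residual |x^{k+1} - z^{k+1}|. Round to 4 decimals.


ADMM iteration with rho = 2.0, z^k = -0.6889, u^k = -0.3236
Step 1: x-update.
Minimize 8*x^2 + 1*x + (2.0/2)*(x + 0.6889 - 0.3236)^2
FOC: (2*8 + 2.0)*x = -1 + 2.0*(-0.6889 + 0.3236)
x^{k+1} = -0.0961
Step 2: z-update.
Minimize 4*z^2 - 7*z + (2.0/2)*(-0.0961 - z - 0.3236)^2
FOC: (2*4 + 2.0)*z = 7 + 2.0*(-0.0961 - 0.3236)
z^{k+1} = 0.6161
Step 3: u-update.
u^{k+1} = -0.3236 - 0.0961 - 0.6161 = -1.0358
Step 4: Primal residual = |-0.0961 - 0.6161| = 0.7122


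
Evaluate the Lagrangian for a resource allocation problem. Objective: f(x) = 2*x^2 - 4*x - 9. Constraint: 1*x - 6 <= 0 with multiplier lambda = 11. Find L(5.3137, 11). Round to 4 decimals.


Step 1: Evaluate f(x).
f(5.3137) = 2*5.3137^2 - 4*5.3137 - 9 = 26.216
Step 2: Evaluate g(x).
g(5.3137) = 1*5.3137 - 6 = -0.6863
Step 3: Compute Lagrangian.
L = 26.216 + 11*-0.6863 = 18.6667


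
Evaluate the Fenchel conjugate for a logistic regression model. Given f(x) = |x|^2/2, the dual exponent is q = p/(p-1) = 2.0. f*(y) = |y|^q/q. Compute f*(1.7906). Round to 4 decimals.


The conjugate exponent q satisfies 1/p + 1/q = 1.
p = 2, so q = 2/(2 - 1) = 2.0
|y|^q = 1.7906^2.0 = 3.2062
f*(1.7906) = 3.2062 / 2.0 = 1.6031


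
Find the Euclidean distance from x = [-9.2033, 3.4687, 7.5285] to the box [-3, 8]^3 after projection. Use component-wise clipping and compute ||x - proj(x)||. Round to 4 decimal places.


Project each component onto [-3, 8].
clip(-9.2033) = -3.0, clip(3.4687) = 3.4687, clip(7.5285) = 7.5285
Projection = [-3.0, 3.4687, 7.5285]
Squared diffs: [38.4809, 0.0, 0.0]
Distance = sqrt(38.4809) = 6.2033


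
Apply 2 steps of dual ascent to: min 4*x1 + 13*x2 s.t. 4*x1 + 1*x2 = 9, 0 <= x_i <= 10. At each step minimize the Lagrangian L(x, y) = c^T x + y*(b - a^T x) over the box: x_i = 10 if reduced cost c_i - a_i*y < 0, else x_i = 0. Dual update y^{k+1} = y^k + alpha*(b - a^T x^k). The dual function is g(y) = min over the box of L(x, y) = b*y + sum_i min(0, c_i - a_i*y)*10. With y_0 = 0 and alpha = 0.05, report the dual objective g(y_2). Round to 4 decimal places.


Dual ascent for LP: min 4*x1 + 13*x2, 4*x1 + 1*x2 = 9, 0 <= x_i <= 10
Step 1: y^k = 0.0, reduced costs: (4.0, 13.0)
  x^k = (0.0, 0.0), subgradient = b - a^T x = 9.0
  y^{k+1} = 0.0 + 0.05*9.0 = 0.45
Step 2: y^k = 0.45, reduced costs: (2.2, 12.55)
  x^k = (0.0, 0.0), subgradient = b - a^T x = 9.0
  y^{k+1} = 0.45 + 0.05*9.0 = 0.9
Dual objective at y_2 = 0.9: reduced costs (0.4, 12.1), box minimizer x = (0.0, 0.0)
g(y_2) = b*y + (c1 - a1*y)*x1 + (c2 - a2*y)*x2 = 9*0.9 + 0.4*0.0 + 12.1*0.0 = 8.1 + 0.0 + 0.0 = 8.1


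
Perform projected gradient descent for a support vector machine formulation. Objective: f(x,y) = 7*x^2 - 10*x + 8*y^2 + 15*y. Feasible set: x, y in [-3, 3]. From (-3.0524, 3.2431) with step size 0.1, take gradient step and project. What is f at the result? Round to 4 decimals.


Step 1: Compute gradient at (-3.0524, 3.2431).
grad_x = 2*7*-3.0524 - 10 = -52.7336
grad_y = 2*8*3.2431 + 15 = 66.8896
Step 2: Gradient step.
x_raw = -3.0524 - 0.1*-52.7336 = 2.221
y_raw = 3.2431 - 0.1*66.8896 = -3.4459
Step 3: Project onto [-3, 3].
x_proj = clip(2.221) = 2.221
y_proj = clip(-3.4459) = -3.0
Step 4: Evaluate f.
f(2.221, -3.0) = 39.319
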